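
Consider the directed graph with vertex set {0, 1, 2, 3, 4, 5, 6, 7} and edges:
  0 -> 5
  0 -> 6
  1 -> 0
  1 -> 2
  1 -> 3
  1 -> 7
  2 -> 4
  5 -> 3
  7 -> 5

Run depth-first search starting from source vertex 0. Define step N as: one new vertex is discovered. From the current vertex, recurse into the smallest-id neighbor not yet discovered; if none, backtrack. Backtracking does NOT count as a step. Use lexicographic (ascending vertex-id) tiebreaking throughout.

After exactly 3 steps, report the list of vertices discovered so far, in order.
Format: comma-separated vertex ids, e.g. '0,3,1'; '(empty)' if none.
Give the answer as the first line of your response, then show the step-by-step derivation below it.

0,5,3

step 1: discover 0; path=0; order=0
step 2: discover 5; path=0>5; order=0,5
step 3: discover 3; path=0>5>3; order=0,5,3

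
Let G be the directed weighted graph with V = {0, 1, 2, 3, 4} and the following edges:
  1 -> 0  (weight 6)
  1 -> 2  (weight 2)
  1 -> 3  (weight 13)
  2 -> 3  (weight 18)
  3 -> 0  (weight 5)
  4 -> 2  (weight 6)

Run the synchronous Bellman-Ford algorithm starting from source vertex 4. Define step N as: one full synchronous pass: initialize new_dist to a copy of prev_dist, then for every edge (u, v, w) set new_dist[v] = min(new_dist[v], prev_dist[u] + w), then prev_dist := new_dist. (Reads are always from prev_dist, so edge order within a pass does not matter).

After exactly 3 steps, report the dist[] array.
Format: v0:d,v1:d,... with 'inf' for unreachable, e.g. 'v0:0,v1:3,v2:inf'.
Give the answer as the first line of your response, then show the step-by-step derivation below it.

v0:29,v1:inf,v2:6,v3:24,v4:0

step 1: dist = v0:inf,v1:inf,v2:6,v3:inf,v4:0
step 2: dist = v0:inf,v1:inf,v2:6,v3:24,v4:0
step 3: dist = v0:29,v1:inf,v2:6,v3:24,v4:0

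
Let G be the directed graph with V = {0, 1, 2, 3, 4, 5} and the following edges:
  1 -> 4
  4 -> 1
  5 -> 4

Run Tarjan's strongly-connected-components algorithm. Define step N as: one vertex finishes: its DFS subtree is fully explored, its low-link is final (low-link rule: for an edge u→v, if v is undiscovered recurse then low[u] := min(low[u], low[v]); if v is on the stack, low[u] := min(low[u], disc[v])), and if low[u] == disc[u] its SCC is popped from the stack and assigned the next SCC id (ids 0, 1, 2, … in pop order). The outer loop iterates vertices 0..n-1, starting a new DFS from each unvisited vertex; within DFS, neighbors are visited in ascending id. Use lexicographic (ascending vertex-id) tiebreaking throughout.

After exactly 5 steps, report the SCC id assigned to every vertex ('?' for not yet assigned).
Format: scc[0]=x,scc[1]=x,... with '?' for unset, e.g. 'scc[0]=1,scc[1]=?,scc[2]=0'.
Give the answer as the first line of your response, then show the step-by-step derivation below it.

scc[0]=0,scc[1]=1,scc[2]=2,scc[3]=3,scc[4]=1,scc[5]=?

step 1: low=(low[0]=0,low[1]=?,low[2]=?,low[3]=?,low[4]=?,low[5]=?); scc=(scc[0]=0,scc[1]=?,scc[2]=?,scc[3]=?,scc[4]=?,scc[5]=?)
step 2: low=(low[0]=0,low[1]=1,low[2]=?,low[3]=?,low[4]=1,low[5]=?); scc=(scc[0]=0,scc[1]=?,scc[2]=?,scc[3]=?,scc[4]=?,scc[5]=?)
step 3: low=(low[0]=0,low[1]=1,low[2]=?,low[3]=?,low[4]=1,low[5]=?); scc=(scc[0]=0,scc[1]=1,scc[2]=?,scc[3]=?,scc[4]=1,scc[5]=?)
step 4: low=(low[0]=0,low[1]=1,low[2]=3,low[3]=?,low[4]=1,low[5]=?); scc=(scc[0]=0,scc[1]=1,scc[2]=2,scc[3]=?,scc[4]=1,scc[5]=?)
step 5: low=(low[0]=0,low[1]=1,low[2]=3,low[3]=4,low[4]=1,low[5]=?); scc=(scc[0]=0,scc[1]=1,scc[2]=2,scc[3]=3,scc[4]=1,scc[5]=?)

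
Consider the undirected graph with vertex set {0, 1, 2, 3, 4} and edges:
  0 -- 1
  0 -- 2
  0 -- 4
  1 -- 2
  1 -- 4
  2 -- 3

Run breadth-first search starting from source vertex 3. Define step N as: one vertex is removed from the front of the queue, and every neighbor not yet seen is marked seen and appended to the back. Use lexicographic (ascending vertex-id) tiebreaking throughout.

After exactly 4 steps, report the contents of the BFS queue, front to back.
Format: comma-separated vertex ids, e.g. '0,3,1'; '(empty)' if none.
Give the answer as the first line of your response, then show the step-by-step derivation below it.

4

step 1: dequeue 3; queue=[2]; order=3
step 2: dequeue 2; queue=[0,1]; order=3,2
step 3: dequeue 0; queue=[1,4]; order=3,2,0
step 4: dequeue 1; queue=[4]; order=3,2,0,1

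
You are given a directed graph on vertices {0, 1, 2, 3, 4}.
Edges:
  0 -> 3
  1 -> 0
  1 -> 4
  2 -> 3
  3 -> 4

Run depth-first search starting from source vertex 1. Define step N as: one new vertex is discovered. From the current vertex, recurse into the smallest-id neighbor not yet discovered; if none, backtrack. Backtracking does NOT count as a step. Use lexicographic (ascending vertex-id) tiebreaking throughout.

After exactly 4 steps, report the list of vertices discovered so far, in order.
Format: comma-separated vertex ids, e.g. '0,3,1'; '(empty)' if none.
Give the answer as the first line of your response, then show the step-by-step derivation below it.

1,0,3,4

step 1: discover 1; path=1; order=1
step 2: discover 0; path=1>0; order=1,0
step 3: discover 3; path=1>0>3; order=1,0,3
step 4: discover 4; path=1>0>3>4; order=1,0,3,4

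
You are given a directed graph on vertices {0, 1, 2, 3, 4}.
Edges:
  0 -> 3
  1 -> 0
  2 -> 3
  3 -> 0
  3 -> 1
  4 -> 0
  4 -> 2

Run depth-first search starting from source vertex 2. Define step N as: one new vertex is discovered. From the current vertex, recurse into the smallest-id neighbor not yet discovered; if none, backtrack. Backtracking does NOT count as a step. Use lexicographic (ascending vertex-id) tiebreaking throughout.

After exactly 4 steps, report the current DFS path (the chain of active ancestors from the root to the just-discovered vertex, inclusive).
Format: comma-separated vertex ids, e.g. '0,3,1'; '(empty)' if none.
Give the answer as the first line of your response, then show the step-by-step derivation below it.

2,3,1

step 1: discover 2; path=2; order=2
step 2: discover 3; path=2>3; order=2,3
step 3: discover 0; path=2>3>0; order=2,3,0
step 4: discover 1; path=2>3>1; order=2,3,0,1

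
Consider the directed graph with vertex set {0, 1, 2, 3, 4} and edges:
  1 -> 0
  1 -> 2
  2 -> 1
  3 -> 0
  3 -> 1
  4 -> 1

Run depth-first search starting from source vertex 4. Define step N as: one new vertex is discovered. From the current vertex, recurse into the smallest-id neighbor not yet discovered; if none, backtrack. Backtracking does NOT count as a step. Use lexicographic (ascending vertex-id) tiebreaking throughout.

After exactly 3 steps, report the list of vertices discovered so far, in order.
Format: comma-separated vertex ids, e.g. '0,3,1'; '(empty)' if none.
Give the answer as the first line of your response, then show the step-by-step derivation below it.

4,1,0

step 1: discover 4; path=4; order=4
step 2: discover 1; path=4>1; order=4,1
step 3: discover 0; path=4>1>0; order=4,1,0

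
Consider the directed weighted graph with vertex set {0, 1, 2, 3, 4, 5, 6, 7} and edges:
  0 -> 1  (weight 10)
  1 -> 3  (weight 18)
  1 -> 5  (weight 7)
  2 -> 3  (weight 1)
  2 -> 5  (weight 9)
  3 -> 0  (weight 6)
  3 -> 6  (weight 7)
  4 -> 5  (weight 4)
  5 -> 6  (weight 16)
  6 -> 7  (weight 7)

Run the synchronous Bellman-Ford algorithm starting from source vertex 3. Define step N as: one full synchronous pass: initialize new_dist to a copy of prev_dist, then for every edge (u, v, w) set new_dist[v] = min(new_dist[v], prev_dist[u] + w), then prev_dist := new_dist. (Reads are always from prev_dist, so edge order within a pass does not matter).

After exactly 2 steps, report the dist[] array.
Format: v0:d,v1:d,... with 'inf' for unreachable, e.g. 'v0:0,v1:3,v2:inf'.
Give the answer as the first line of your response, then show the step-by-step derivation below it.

v0:6,v1:16,v2:inf,v3:0,v4:inf,v5:inf,v6:7,v7:14

step 1: dist = v0:6,v1:inf,v2:inf,v3:0,v4:inf,v5:inf,v6:7,v7:inf
step 2: dist = v0:6,v1:16,v2:inf,v3:0,v4:inf,v5:inf,v6:7,v7:14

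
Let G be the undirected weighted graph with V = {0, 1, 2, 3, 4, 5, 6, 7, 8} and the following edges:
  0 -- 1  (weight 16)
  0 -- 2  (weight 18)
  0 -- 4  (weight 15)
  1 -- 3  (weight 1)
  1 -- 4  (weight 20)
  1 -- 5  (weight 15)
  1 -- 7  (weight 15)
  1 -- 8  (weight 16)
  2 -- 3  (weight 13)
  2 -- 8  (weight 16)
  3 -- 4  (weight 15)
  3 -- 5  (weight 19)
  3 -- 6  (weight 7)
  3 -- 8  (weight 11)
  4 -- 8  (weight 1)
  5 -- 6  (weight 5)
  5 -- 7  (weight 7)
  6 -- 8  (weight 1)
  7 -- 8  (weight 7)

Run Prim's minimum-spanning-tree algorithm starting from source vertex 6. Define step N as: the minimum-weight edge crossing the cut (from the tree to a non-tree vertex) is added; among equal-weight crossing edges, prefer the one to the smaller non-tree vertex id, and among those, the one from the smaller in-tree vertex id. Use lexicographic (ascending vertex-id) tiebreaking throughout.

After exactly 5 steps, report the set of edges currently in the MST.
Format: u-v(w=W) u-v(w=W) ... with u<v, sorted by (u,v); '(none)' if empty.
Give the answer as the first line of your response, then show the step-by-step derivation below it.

1-3(w=1) 3-6(w=7) 4-8(w=1) 5-6(w=5) 6-8(w=1)

step 1: add edge 6-8 (w=1); MST = {6-8(w=1)}
step 2: add edge 4-8 (w=1); MST = {4-8(w=1) 6-8(w=1)}
step 3: add edge 5-6 (w=5); MST = {4-8(w=1) 5-6(w=5) 6-8(w=1)}
step 4: add edge 3-6 (w=7); MST = {3-6(w=7) 4-8(w=1) 5-6(w=5) 6-8(w=1)}
step 5: add edge 1-3 (w=1); MST = {1-3(w=1) 3-6(w=7) 4-8(w=1) 5-6(w=5) 6-8(w=1)}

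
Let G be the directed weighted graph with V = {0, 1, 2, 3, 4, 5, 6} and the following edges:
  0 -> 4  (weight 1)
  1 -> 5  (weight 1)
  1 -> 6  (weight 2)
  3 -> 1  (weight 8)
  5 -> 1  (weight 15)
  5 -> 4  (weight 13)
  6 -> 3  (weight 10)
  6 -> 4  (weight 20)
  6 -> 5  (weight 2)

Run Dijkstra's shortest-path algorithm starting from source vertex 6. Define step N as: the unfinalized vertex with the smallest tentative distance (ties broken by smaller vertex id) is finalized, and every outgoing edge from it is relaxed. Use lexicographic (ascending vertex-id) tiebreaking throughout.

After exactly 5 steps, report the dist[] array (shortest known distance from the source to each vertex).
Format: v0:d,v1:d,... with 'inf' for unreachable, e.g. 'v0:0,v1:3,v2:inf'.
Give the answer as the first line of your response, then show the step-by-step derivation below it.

v0:inf,v1:17,v2:inf,v3:10,v4:15,v5:2,v6:0

step 1: dist = v0:inf,v1:inf,v2:inf,v3:10,v4:20,v5:2,v6:0
step 2: dist = v0:inf,v1:17,v2:inf,v3:10,v4:15,v5:2,v6:0
step 3: dist = v0:inf,v1:17,v2:inf,v3:10,v4:15,v5:2,v6:0
step 4: dist = v0:inf,v1:17,v2:inf,v3:10,v4:15,v5:2,v6:0
step 5: dist = v0:inf,v1:17,v2:inf,v3:10,v4:15,v5:2,v6:0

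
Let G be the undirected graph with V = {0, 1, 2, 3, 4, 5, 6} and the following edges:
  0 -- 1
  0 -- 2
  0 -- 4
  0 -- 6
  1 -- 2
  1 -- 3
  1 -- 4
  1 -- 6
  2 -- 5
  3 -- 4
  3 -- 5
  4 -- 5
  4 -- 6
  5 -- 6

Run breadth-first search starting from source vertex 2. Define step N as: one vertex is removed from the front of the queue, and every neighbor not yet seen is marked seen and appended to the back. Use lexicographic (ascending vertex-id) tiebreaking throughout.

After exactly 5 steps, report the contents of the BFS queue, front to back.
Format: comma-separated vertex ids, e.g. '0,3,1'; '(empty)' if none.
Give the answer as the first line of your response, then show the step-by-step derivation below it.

6,3

step 1: dequeue 2; queue=[0,1,5]; order=2
step 2: dequeue 0; queue=[1,5,4,6]; order=2,0
step 3: dequeue 1; queue=[5,4,6,3]; order=2,0,1
step 4: dequeue 5; queue=[4,6,3]; order=2,0,1,5
step 5: dequeue 4; queue=[6,3]; order=2,0,1,5,4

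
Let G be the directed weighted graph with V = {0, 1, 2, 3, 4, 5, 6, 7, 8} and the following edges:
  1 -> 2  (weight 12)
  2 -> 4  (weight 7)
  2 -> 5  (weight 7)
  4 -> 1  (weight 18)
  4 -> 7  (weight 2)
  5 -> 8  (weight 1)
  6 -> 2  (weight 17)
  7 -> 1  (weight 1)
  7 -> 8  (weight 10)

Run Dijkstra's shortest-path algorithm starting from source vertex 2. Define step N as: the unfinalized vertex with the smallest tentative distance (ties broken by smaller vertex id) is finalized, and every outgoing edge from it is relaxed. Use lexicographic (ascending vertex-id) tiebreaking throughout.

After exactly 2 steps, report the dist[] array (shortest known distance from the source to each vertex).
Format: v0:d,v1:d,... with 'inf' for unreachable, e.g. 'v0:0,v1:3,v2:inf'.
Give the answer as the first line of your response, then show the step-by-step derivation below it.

v0:inf,v1:25,v2:0,v3:inf,v4:7,v5:7,v6:inf,v7:9,v8:inf

step 1: dist = v0:inf,v1:inf,v2:0,v3:inf,v4:7,v5:7,v6:inf,v7:inf,v8:inf
step 2: dist = v0:inf,v1:25,v2:0,v3:inf,v4:7,v5:7,v6:inf,v7:9,v8:inf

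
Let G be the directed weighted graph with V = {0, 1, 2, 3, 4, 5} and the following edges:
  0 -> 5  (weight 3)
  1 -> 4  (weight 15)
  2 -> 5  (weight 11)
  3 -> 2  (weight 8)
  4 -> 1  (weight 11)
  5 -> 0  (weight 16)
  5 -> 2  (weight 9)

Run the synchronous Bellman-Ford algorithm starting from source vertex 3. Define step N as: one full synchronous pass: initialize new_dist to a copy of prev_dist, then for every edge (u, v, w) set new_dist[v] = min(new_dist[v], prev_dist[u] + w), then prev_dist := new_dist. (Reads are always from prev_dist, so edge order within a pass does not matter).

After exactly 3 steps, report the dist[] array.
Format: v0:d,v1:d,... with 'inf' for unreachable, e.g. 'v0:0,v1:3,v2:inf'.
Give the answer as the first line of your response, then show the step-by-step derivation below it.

v0:35,v1:inf,v2:8,v3:0,v4:inf,v5:19

step 1: dist = v0:inf,v1:inf,v2:8,v3:0,v4:inf,v5:inf
step 2: dist = v0:inf,v1:inf,v2:8,v3:0,v4:inf,v5:19
step 3: dist = v0:35,v1:inf,v2:8,v3:0,v4:inf,v5:19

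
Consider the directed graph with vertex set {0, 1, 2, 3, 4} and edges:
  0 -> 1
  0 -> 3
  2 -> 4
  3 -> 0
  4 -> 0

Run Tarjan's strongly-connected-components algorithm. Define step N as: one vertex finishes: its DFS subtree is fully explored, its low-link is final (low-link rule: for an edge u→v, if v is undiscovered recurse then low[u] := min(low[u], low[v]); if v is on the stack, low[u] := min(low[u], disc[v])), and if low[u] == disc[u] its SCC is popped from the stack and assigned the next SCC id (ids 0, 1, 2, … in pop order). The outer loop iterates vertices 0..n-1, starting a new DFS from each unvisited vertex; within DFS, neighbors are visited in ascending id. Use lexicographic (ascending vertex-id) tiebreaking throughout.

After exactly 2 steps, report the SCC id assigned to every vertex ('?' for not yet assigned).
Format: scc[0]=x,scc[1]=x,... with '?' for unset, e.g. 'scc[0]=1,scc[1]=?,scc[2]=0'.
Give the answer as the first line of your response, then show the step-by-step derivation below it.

scc[0]=?,scc[1]=0,scc[2]=?,scc[3]=?,scc[4]=?

step 1: low=(low[0]=0,low[1]=1,low[2]=?,low[3]=?,low[4]=?); scc=(scc[0]=?,scc[1]=0,scc[2]=?,scc[3]=?,scc[4]=?)
step 2: low=(low[0]=0,low[1]=1,low[2]=?,low[3]=0,low[4]=?); scc=(scc[0]=?,scc[1]=0,scc[2]=?,scc[3]=?,scc[4]=?)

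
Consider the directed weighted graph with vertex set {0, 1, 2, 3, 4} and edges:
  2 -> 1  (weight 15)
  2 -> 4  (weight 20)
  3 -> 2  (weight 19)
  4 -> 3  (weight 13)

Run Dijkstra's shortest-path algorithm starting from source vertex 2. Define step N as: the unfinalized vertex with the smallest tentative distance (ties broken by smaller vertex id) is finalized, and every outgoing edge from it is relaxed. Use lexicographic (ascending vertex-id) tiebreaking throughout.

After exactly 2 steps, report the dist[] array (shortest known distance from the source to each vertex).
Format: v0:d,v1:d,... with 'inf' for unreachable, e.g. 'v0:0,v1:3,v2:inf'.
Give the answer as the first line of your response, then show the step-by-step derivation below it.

v0:inf,v1:15,v2:0,v3:inf,v4:20

step 1: dist = v0:inf,v1:15,v2:0,v3:inf,v4:20
step 2: dist = v0:inf,v1:15,v2:0,v3:inf,v4:20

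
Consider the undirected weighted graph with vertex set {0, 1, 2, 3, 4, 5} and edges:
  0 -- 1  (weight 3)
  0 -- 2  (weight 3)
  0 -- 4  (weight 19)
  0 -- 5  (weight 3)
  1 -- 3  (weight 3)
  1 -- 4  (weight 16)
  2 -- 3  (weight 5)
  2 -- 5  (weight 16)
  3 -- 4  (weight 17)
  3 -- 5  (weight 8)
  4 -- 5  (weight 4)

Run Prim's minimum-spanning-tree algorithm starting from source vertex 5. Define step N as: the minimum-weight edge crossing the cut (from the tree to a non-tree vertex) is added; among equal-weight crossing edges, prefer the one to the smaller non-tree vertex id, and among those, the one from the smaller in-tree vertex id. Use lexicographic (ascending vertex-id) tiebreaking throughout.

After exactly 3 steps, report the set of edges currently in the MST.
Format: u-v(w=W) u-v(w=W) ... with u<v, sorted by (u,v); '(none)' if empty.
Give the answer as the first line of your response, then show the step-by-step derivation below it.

0-1(w=3) 0-2(w=3) 0-5(w=3)

step 1: add edge 0-5 (w=3); MST = {0-5(w=3)}
step 2: add edge 0-1 (w=3); MST = {0-1(w=3) 0-5(w=3)}
step 3: add edge 0-2 (w=3); MST = {0-1(w=3) 0-2(w=3) 0-5(w=3)}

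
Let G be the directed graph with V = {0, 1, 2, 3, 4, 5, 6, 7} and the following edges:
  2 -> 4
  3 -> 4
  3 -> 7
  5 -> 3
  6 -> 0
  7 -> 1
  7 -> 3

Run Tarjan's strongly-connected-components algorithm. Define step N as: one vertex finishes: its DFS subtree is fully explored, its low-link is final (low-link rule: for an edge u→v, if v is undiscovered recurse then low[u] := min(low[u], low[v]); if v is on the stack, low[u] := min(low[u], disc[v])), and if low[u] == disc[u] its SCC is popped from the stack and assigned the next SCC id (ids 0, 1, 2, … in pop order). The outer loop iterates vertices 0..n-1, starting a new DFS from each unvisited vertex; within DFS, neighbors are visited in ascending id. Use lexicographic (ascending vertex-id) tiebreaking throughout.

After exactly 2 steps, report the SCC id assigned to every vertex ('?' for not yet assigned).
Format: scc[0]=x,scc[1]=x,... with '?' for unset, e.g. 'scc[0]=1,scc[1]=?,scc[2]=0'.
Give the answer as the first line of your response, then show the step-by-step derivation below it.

scc[0]=0,scc[1]=1,scc[2]=?,scc[3]=?,scc[4]=?,scc[5]=?,scc[6]=?,scc[7]=?

step 1: low=(low[0]=0,low[1]=?,low[2]=?,low[3]=?,low[4]=?,low[5]=?,low[6]=?,low[7]=?); scc=(scc[0]=0,scc[1]=?,scc[2]=?,scc[3]=?,scc[4]=?,scc[5]=?,scc[6]=?,scc[7]=?)
step 2: low=(low[0]=0,low[1]=1,low[2]=?,low[3]=?,low[4]=?,low[5]=?,low[6]=?,low[7]=?); scc=(scc[0]=0,scc[1]=1,scc[2]=?,scc[3]=?,scc[4]=?,scc[5]=?,scc[6]=?,scc[7]=?)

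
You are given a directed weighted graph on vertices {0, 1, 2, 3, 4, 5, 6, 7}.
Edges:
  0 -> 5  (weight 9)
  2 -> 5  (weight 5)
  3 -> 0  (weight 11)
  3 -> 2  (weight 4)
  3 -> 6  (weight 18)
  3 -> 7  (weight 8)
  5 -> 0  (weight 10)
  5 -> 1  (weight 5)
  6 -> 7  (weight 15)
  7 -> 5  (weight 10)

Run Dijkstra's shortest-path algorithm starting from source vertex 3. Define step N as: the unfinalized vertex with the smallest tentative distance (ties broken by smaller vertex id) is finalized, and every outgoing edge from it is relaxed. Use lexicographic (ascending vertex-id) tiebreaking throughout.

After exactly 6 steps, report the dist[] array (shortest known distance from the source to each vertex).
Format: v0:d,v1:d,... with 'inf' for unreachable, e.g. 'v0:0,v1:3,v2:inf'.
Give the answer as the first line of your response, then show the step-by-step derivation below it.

v0:11,v1:14,v2:4,v3:0,v4:inf,v5:9,v6:18,v7:8

step 1: dist = v0:11,v1:inf,v2:4,v3:0,v4:inf,v5:inf,v6:18,v7:8
step 2: dist = v0:11,v1:inf,v2:4,v3:0,v4:inf,v5:9,v6:18,v7:8
step 3: dist = v0:11,v1:inf,v2:4,v3:0,v4:inf,v5:9,v6:18,v7:8
step 4: dist = v0:11,v1:14,v2:4,v3:0,v4:inf,v5:9,v6:18,v7:8
step 5: dist = v0:11,v1:14,v2:4,v3:0,v4:inf,v5:9,v6:18,v7:8
step 6: dist = v0:11,v1:14,v2:4,v3:0,v4:inf,v5:9,v6:18,v7:8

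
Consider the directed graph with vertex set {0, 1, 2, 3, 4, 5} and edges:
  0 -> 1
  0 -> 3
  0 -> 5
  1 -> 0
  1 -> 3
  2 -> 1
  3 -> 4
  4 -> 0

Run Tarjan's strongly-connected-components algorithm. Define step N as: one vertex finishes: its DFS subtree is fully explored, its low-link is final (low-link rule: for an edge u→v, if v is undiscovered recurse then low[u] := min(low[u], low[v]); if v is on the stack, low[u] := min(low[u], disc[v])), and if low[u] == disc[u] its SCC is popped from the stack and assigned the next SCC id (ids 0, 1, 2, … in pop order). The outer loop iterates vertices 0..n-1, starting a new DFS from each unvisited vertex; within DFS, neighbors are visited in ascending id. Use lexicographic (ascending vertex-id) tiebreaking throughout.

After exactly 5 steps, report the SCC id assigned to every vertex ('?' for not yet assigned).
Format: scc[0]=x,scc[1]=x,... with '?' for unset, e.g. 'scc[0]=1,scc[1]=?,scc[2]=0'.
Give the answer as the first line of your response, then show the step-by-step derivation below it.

scc[0]=1,scc[1]=1,scc[2]=?,scc[3]=1,scc[4]=1,scc[5]=0

step 1: low=(low[0]=0,low[1]=0,low[2]=?,low[3]=2,low[4]=0,low[5]=?); scc=(scc[0]=?,scc[1]=?,scc[2]=?,scc[3]=?,scc[4]=?,scc[5]=?)
step 2: low=(low[0]=0,low[1]=0,low[2]=?,low[3]=0,low[4]=0,low[5]=?); scc=(scc[0]=?,scc[1]=?,scc[2]=?,scc[3]=?,scc[4]=?,scc[5]=?)
step 3: low=(low[0]=0,low[1]=0,low[2]=?,low[3]=0,low[4]=0,low[5]=?); scc=(scc[0]=?,scc[1]=?,scc[2]=?,scc[3]=?,scc[4]=?,scc[5]=?)
step 4: low=(low[0]=0,low[1]=0,low[2]=?,low[3]=0,low[4]=0,low[5]=4); scc=(scc[0]=?,scc[1]=?,scc[2]=?,scc[3]=?,scc[4]=?,scc[5]=0)
step 5: low=(low[0]=0,low[1]=0,low[2]=?,low[3]=0,low[4]=0,low[5]=4); scc=(scc[0]=1,scc[1]=1,scc[2]=?,scc[3]=1,scc[4]=1,scc[5]=0)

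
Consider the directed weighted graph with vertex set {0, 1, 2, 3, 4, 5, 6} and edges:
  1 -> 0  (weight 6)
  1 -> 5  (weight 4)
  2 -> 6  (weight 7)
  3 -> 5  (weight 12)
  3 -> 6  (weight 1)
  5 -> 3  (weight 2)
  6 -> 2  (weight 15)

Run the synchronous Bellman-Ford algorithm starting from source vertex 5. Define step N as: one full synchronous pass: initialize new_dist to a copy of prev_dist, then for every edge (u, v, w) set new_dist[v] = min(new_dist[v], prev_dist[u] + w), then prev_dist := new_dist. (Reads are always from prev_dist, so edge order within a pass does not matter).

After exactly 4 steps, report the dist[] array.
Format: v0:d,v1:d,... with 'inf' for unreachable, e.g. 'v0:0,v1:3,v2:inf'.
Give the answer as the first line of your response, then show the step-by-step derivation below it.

v0:inf,v1:inf,v2:18,v3:2,v4:inf,v5:0,v6:3

step 1: dist = v0:inf,v1:inf,v2:inf,v3:2,v4:inf,v5:0,v6:inf
step 2: dist = v0:inf,v1:inf,v2:inf,v3:2,v4:inf,v5:0,v6:3
step 3: dist = v0:inf,v1:inf,v2:18,v3:2,v4:inf,v5:0,v6:3
step 4: dist = v0:inf,v1:inf,v2:18,v3:2,v4:inf,v5:0,v6:3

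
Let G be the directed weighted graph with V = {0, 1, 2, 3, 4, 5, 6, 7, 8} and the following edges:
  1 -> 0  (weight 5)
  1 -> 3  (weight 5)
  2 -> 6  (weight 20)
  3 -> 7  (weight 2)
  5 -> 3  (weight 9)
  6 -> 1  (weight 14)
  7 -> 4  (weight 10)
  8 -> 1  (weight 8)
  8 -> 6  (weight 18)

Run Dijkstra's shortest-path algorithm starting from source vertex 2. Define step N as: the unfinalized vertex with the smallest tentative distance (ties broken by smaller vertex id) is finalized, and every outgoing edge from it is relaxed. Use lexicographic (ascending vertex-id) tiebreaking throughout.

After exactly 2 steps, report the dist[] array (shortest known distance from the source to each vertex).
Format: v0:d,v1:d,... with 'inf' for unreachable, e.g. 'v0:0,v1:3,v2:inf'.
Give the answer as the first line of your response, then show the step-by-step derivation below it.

v0:inf,v1:34,v2:0,v3:inf,v4:inf,v5:inf,v6:20,v7:inf,v8:inf

step 1: dist = v0:inf,v1:inf,v2:0,v3:inf,v4:inf,v5:inf,v6:20,v7:inf,v8:inf
step 2: dist = v0:inf,v1:34,v2:0,v3:inf,v4:inf,v5:inf,v6:20,v7:inf,v8:inf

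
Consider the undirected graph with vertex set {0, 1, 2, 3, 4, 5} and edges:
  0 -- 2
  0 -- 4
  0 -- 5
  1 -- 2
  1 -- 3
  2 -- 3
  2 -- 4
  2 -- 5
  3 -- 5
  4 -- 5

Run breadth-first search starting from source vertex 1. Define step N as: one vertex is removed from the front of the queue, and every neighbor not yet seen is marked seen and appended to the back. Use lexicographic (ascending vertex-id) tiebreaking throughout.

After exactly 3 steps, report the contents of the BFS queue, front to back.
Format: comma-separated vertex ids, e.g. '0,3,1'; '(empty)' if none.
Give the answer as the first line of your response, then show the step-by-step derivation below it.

0,4,5

step 1: dequeue 1; queue=[2,3]; order=1
step 2: dequeue 2; queue=[3,0,4,5]; order=1,2
step 3: dequeue 3; queue=[0,4,5]; order=1,2,3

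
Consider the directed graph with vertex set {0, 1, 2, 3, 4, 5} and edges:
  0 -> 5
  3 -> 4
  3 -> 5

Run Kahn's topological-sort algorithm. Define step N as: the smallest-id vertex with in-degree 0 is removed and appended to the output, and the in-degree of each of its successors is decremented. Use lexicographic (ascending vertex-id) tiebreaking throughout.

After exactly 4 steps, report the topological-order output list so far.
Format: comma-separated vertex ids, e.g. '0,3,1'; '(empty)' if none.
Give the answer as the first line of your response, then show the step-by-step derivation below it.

0,1,2,3

step 1: output 0; order=[0]; indeg=(0,0,0,0,1,1)
step 2: output 1; order=[0,1]; indeg=(0,0,0,0,1,1)
step 3: output 2; order=[0,1,2]; indeg=(0,0,0,0,1,1)
step 4: output 3; order=[0,1,2,3]; indeg=(0,0,0,0,0,0)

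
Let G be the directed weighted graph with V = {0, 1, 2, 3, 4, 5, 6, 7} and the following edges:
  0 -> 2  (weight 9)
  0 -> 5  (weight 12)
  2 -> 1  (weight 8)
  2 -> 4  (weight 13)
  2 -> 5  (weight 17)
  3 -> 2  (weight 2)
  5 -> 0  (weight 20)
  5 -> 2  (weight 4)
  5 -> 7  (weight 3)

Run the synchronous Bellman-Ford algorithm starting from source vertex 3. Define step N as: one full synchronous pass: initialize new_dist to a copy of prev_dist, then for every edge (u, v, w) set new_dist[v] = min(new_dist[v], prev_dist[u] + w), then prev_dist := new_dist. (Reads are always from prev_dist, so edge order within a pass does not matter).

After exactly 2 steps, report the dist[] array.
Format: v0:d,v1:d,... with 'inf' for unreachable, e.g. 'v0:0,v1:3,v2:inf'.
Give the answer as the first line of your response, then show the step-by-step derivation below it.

v0:inf,v1:10,v2:2,v3:0,v4:15,v5:19,v6:inf,v7:inf

step 1: dist = v0:inf,v1:inf,v2:2,v3:0,v4:inf,v5:inf,v6:inf,v7:inf
step 2: dist = v0:inf,v1:10,v2:2,v3:0,v4:15,v5:19,v6:inf,v7:inf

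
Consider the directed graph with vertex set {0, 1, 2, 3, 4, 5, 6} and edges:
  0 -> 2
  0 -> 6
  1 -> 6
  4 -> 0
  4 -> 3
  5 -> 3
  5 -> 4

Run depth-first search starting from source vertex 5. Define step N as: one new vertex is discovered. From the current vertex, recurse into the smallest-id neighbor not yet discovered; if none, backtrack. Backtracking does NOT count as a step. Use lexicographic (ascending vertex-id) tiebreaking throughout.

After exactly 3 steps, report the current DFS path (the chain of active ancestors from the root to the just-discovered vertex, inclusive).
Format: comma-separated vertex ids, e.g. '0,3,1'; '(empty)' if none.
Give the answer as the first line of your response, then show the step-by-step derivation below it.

5,4

step 1: discover 5; path=5; order=5
step 2: discover 3; path=5>3; order=5,3
step 3: discover 4; path=5>4; order=5,3,4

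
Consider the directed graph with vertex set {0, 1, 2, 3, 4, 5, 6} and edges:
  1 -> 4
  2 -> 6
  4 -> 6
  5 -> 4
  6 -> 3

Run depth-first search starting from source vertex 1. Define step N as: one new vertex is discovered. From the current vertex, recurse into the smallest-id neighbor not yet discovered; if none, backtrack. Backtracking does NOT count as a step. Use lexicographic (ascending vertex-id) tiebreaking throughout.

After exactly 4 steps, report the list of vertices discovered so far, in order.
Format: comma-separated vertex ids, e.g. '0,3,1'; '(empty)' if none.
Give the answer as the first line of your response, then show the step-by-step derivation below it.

1,4,6,3

step 1: discover 1; path=1; order=1
step 2: discover 4; path=1>4; order=1,4
step 3: discover 6; path=1>4>6; order=1,4,6
step 4: discover 3; path=1>4>6>3; order=1,4,6,3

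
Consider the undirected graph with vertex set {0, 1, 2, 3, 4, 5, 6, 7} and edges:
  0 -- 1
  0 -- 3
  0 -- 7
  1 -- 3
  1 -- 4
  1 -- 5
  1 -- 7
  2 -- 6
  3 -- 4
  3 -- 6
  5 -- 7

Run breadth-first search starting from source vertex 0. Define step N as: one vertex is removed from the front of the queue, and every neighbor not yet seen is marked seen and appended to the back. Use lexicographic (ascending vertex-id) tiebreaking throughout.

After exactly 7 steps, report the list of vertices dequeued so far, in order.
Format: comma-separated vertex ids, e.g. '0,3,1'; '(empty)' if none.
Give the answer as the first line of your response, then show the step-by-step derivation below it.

0,1,3,7,4,5,6

step 1: dequeue 0; queue=[1,3,7]; order=0
step 2: dequeue 1; queue=[3,7,4,5]; order=0,1
step 3: dequeue 3; queue=[7,4,5,6]; order=0,1,3
step 4: dequeue 7; queue=[4,5,6]; order=0,1,3,7
step 5: dequeue 4; queue=[5,6]; order=0,1,3,7,4
step 6: dequeue 5; queue=[6]; order=0,1,3,7,4,5
step 7: dequeue 6; queue=[2]; order=0,1,3,7,4,5,6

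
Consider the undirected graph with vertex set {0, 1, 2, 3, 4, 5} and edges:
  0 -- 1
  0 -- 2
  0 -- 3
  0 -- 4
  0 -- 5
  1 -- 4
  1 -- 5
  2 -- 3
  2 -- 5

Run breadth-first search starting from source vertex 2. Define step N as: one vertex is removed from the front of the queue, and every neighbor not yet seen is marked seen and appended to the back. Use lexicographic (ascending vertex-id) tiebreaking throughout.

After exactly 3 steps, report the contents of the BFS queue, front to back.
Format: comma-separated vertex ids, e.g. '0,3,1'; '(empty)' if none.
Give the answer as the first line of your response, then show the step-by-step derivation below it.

5,1,4

step 1: dequeue 2; queue=[0,3,5]; order=2
step 2: dequeue 0; queue=[3,5,1,4]; order=2,0
step 3: dequeue 3; queue=[5,1,4]; order=2,0,3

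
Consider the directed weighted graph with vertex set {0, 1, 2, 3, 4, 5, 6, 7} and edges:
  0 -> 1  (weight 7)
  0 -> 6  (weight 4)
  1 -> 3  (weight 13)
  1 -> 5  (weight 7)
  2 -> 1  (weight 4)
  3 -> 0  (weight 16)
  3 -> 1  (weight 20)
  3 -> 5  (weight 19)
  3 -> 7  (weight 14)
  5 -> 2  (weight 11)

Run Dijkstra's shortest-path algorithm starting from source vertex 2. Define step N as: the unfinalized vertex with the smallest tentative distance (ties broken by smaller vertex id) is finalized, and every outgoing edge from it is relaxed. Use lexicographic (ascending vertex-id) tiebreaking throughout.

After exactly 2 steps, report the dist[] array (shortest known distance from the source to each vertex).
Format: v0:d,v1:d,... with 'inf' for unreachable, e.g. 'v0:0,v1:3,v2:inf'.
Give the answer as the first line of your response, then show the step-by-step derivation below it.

v0:inf,v1:4,v2:0,v3:17,v4:inf,v5:11,v6:inf,v7:inf

step 1: dist = v0:inf,v1:4,v2:0,v3:inf,v4:inf,v5:inf,v6:inf,v7:inf
step 2: dist = v0:inf,v1:4,v2:0,v3:17,v4:inf,v5:11,v6:inf,v7:inf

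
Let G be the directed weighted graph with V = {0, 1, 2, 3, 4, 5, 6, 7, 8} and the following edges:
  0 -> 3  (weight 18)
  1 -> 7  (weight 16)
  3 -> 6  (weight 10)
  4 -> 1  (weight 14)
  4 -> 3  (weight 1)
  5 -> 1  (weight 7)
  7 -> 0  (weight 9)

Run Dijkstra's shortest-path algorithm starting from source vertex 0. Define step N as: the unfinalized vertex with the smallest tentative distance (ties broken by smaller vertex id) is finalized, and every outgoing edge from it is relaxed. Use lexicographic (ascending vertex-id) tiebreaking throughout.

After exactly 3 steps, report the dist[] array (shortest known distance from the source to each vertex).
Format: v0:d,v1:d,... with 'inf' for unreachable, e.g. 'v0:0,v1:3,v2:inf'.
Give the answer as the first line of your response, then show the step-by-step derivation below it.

v0:0,v1:inf,v2:inf,v3:18,v4:inf,v5:inf,v6:28,v7:inf,v8:inf

step 1: dist = v0:0,v1:inf,v2:inf,v3:18,v4:inf,v5:inf,v6:inf,v7:inf,v8:inf
step 2: dist = v0:0,v1:inf,v2:inf,v3:18,v4:inf,v5:inf,v6:28,v7:inf,v8:inf
step 3: dist = v0:0,v1:inf,v2:inf,v3:18,v4:inf,v5:inf,v6:28,v7:inf,v8:inf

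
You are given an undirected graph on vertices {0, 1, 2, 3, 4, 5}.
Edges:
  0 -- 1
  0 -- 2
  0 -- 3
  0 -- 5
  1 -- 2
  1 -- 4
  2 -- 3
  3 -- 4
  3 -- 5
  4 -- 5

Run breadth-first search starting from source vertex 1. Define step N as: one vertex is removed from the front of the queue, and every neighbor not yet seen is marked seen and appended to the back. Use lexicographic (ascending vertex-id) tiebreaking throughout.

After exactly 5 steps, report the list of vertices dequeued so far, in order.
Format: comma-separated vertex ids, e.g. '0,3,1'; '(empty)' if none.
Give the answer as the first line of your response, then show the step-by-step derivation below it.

1,0,2,4,3

step 1: dequeue 1; queue=[0,2,4]; order=1
step 2: dequeue 0; queue=[2,4,3,5]; order=1,0
step 3: dequeue 2; queue=[4,3,5]; order=1,0,2
step 4: dequeue 4; queue=[3,5]; order=1,0,2,4
step 5: dequeue 3; queue=[5]; order=1,0,2,4,3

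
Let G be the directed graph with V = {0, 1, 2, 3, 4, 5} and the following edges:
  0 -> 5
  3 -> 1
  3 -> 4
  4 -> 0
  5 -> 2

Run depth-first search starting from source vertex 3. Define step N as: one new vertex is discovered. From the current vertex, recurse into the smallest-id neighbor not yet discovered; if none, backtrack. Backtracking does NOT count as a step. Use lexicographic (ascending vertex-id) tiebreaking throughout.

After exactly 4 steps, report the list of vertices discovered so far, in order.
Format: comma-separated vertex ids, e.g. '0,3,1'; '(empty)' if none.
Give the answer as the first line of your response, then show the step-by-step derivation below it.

3,1,4,0

step 1: discover 3; path=3; order=3
step 2: discover 1; path=3>1; order=3,1
step 3: discover 4; path=3>4; order=3,1,4
step 4: discover 0; path=3>4>0; order=3,1,4,0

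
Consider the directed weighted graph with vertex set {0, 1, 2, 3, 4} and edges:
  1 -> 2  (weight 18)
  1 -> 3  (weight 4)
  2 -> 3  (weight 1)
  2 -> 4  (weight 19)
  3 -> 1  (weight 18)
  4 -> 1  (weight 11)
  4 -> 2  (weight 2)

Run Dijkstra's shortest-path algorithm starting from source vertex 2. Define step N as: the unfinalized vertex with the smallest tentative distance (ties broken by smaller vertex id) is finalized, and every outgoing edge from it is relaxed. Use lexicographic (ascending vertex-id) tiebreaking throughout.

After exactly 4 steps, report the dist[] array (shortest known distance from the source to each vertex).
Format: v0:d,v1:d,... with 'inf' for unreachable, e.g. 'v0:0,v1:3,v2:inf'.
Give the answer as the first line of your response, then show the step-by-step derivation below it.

v0:inf,v1:19,v2:0,v3:1,v4:19

step 1: dist = v0:inf,v1:inf,v2:0,v3:1,v4:19
step 2: dist = v0:inf,v1:19,v2:0,v3:1,v4:19
step 3: dist = v0:inf,v1:19,v2:0,v3:1,v4:19
step 4: dist = v0:inf,v1:19,v2:0,v3:1,v4:19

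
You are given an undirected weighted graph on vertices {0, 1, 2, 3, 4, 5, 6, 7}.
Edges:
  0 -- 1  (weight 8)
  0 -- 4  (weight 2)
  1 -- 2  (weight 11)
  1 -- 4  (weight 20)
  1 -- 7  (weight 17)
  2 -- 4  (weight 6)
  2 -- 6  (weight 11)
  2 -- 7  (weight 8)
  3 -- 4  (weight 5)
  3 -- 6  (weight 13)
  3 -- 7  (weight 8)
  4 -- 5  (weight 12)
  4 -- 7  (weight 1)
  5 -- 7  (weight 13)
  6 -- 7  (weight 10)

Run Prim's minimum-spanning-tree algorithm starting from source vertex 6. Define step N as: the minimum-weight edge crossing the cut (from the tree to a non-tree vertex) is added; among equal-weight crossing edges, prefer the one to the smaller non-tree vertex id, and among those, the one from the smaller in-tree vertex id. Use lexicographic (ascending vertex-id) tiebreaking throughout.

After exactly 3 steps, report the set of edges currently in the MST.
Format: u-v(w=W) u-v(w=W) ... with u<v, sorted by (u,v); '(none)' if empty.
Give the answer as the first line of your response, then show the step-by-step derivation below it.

0-4(w=2) 4-7(w=1) 6-7(w=10)

step 1: add edge 6-7 (w=10); MST = {6-7(w=10)}
step 2: add edge 4-7 (w=1); MST = {4-7(w=1) 6-7(w=10)}
step 3: add edge 0-4 (w=2); MST = {0-4(w=2) 4-7(w=1) 6-7(w=10)}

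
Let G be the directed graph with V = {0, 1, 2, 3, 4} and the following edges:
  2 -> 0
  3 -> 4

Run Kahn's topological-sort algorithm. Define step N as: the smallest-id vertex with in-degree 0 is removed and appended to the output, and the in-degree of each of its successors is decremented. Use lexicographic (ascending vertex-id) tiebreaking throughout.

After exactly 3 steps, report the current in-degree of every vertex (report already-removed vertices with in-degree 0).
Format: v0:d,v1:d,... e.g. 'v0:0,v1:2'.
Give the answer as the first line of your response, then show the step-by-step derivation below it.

v0:0,v1:0,v2:0,v3:0,v4:1

step 1: output 1; order=[1]; indeg=(1,0,0,0,1)
step 2: output 2; order=[1,2]; indeg=(0,0,0,0,1)
step 3: output 0; order=[1,2,0]; indeg=(0,0,0,0,1)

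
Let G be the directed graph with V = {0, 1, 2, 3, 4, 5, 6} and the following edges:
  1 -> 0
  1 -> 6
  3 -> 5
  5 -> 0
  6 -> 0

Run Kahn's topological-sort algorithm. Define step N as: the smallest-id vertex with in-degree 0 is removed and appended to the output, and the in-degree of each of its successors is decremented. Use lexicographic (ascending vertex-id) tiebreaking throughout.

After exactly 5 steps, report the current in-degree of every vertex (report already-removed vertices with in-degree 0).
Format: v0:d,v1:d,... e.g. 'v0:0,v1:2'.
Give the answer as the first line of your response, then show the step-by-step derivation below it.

v0:1,v1:0,v2:0,v3:0,v4:0,v5:0,v6:0

step 1: output 1; order=[1]; indeg=(2,0,0,0,0,1,0)
step 2: output 2; order=[1,2]; indeg=(2,0,0,0,0,1,0)
step 3: output 3; order=[1,2,3]; indeg=(2,0,0,0,0,0,0)
step 4: output 4; order=[1,2,3,4]; indeg=(2,0,0,0,0,0,0)
step 5: output 5; order=[1,2,3,4,5]; indeg=(1,0,0,0,0,0,0)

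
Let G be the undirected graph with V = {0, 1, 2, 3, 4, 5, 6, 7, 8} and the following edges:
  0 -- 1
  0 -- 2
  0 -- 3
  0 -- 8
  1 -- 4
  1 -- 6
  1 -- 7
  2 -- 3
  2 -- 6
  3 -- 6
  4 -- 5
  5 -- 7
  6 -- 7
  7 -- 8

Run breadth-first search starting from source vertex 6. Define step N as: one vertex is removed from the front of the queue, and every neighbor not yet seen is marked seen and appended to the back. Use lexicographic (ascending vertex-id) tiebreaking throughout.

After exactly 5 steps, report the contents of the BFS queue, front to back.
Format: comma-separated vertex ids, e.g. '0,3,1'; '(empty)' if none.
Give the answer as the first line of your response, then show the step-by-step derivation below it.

0,4,5,8

step 1: dequeue 6; queue=[1,2,3,7]; order=6
step 2: dequeue 1; queue=[2,3,7,0,4]; order=6,1
step 3: dequeue 2; queue=[3,7,0,4]; order=6,1,2
step 4: dequeue 3; queue=[7,0,4]; order=6,1,2,3
step 5: dequeue 7; queue=[0,4,5,8]; order=6,1,2,3,7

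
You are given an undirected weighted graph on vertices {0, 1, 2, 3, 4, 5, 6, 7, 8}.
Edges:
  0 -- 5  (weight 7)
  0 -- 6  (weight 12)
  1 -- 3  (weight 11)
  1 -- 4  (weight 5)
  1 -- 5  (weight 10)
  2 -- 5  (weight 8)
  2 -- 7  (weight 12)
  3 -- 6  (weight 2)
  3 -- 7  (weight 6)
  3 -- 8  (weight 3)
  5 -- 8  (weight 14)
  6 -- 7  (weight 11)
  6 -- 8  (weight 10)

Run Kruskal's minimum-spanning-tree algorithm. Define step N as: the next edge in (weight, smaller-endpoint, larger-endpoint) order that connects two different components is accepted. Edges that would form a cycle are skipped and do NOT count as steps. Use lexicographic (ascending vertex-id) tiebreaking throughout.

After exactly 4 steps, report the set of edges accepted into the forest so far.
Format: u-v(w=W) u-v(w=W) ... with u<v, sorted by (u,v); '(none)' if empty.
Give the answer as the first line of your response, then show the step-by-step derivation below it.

1-4(w=5) 3-6(w=2) 3-7(w=6) 3-8(w=3)

step 1: add edge 3-6 (w=2); MST = {3-6(w=2)}
step 2: add edge 3-8 (w=3); MST = {3-6(w=2) 3-8(w=3)}
step 3: add edge 1-4 (w=5); MST = {1-4(w=5) 3-6(w=2) 3-8(w=3)}
step 4: add edge 3-7 (w=6); MST = {1-4(w=5) 3-6(w=2) 3-7(w=6) 3-8(w=3)}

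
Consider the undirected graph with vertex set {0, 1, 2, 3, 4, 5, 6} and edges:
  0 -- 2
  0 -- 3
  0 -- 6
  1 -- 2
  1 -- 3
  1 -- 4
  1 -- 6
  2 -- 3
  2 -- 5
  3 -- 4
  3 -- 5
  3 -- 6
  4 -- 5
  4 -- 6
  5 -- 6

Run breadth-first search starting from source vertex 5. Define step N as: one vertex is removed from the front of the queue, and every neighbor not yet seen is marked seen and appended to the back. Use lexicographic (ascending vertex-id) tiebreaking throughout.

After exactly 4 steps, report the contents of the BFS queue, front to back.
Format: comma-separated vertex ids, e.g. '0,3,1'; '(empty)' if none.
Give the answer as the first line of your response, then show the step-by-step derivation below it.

6,0,1

step 1: dequeue 5; queue=[2,3,4,6]; order=5
step 2: dequeue 2; queue=[3,4,6,0,1]; order=5,2
step 3: dequeue 3; queue=[4,6,0,1]; order=5,2,3
step 4: dequeue 4; queue=[6,0,1]; order=5,2,3,4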